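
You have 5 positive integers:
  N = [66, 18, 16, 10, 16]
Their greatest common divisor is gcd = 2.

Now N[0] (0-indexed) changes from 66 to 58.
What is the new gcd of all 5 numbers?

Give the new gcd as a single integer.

Numbers: [66, 18, 16, 10, 16], gcd = 2
Change: index 0, 66 -> 58
gcd of the OTHER numbers (without index 0): gcd([18, 16, 10, 16]) = 2
New gcd = gcd(g_others, new_val) = gcd(2, 58) = 2

Answer: 2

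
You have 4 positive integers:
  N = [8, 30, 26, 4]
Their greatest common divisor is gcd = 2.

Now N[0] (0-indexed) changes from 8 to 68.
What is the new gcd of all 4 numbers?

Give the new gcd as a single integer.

Answer: 2

Derivation:
Numbers: [8, 30, 26, 4], gcd = 2
Change: index 0, 8 -> 68
gcd of the OTHER numbers (without index 0): gcd([30, 26, 4]) = 2
New gcd = gcd(g_others, new_val) = gcd(2, 68) = 2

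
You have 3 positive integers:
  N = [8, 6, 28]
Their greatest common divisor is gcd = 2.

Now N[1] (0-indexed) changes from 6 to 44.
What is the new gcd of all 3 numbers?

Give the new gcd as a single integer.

Answer: 4

Derivation:
Numbers: [8, 6, 28], gcd = 2
Change: index 1, 6 -> 44
gcd of the OTHER numbers (without index 1): gcd([8, 28]) = 4
New gcd = gcd(g_others, new_val) = gcd(4, 44) = 4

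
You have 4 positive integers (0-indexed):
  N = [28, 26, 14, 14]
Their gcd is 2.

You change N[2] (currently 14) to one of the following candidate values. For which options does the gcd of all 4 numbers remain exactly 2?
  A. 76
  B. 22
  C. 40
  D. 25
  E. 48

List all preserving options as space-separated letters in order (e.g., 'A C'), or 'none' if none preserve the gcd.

Answer: A B C E

Derivation:
Old gcd = 2; gcd of others (without N[2]) = 2
New gcd for candidate v: gcd(2, v). Preserves old gcd iff gcd(2, v) = 2.
  Option A: v=76, gcd(2,76)=2 -> preserves
  Option B: v=22, gcd(2,22)=2 -> preserves
  Option C: v=40, gcd(2,40)=2 -> preserves
  Option D: v=25, gcd(2,25)=1 -> changes
  Option E: v=48, gcd(2,48)=2 -> preserves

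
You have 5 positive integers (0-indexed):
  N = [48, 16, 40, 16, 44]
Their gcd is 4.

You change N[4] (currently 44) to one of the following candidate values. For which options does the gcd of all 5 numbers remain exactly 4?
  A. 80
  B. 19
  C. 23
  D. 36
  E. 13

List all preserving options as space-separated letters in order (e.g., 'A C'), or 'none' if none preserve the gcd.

Answer: D

Derivation:
Old gcd = 4; gcd of others (without N[4]) = 8
New gcd for candidate v: gcd(8, v). Preserves old gcd iff gcd(8, v) = 4.
  Option A: v=80, gcd(8,80)=8 -> changes
  Option B: v=19, gcd(8,19)=1 -> changes
  Option C: v=23, gcd(8,23)=1 -> changes
  Option D: v=36, gcd(8,36)=4 -> preserves
  Option E: v=13, gcd(8,13)=1 -> changes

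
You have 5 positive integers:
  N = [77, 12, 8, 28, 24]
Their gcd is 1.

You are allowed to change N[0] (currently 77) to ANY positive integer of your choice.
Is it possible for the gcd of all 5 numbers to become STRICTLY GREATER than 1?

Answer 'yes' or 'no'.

Current gcd = 1
gcd of all OTHER numbers (without N[0]=77): gcd([12, 8, 28, 24]) = 4
The new gcd after any change is gcd(4, new_value).
This can be at most 4.
Since 4 > old gcd 1, the gcd CAN increase (e.g., set N[0] = 4).

Answer: yes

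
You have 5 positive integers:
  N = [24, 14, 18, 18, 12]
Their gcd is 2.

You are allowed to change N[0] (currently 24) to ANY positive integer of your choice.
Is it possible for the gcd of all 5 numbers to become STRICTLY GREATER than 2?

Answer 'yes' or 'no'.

Answer: no

Derivation:
Current gcd = 2
gcd of all OTHER numbers (without N[0]=24): gcd([14, 18, 18, 12]) = 2
The new gcd after any change is gcd(2, new_value).
This can be at most 2.
Since 2 = old gcd 2, the gcd can only stay the same or decrease.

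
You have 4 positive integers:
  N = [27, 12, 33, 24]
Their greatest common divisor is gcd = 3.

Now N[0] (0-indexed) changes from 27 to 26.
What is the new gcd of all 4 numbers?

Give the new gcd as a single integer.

Answer: 1

Derivation:
Numbers: [27, 12, 33, 24], gcd = 3
Change: index 0, 27 -> 26
gcd of the OTHER numbers (without index 0): gcd([12, 33, 24]) = 3
New gcd = gcd(g_others, new_val) = gcd(3, 26) = 1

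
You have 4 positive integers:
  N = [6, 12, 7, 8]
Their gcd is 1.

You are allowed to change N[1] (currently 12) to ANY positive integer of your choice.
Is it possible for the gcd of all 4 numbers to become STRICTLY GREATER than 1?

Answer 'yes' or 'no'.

Current gcd = 1
gcd of all OTHER numbers (without N[1]=12): gcd([6, 7, 8]) = 1
The new gcd after any change is gcd(1, new_value).
This can be at most 1.
Since 1 = old gcd 1, the gcd can only stay the same or decrease.

Answer: no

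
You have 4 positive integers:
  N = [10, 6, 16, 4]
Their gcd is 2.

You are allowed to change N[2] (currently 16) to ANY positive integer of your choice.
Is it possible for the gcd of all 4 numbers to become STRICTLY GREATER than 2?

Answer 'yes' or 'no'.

Answer: no

Derivation:
Current gcd = 2
gcd of all OTHER numbers (without N[2]=16): gcd([10, 6, 4]) = 2
The new gcd after any change is gcd(2, new_value).
This can be at most 2.
Since 2 = old gcd 2, the gcd can only stay the same or decrease.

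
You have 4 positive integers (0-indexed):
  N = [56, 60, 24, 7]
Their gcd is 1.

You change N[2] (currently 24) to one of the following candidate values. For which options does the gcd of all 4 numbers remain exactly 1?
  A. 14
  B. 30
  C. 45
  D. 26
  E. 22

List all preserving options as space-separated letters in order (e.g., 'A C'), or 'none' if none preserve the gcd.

Old gcd = 1; gcd of others (without N[2]) = 1
New gcd for candidate v: gcd(1, v). Preserves old gcd iff gcd(1, v) = 1.
  Option A: v=14, gcd(1,14)=1 -> preserves
  Option B: v=30, gcd(1,30)=1 -> preserves
  Option C: v=45, gcd(1,45)=1 -> preserves
  Option D: v=26, gcd(1,26)=1 -> preserves
  Option E: v=22, gcd(1,22)=1 -> preserves

Answer: A B C D E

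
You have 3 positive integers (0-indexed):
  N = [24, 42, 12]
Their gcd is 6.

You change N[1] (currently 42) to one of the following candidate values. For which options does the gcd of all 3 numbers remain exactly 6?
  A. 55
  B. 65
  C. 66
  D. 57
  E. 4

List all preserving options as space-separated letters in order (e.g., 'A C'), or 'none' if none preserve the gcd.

Answer: C

Derivation:
Old gcd = 6; gcd of others (without N[1]) = 12
New gcd for candidate v: gcd(12, v). Preserves old gcd iff gcd(12, v) = 6.
  Option A: v=55, gcd(12,55)=1 -> changes
  Option B: v=65, gcd(12,65)=1 -> changes
  Option C: v=66, gcd(12,66)=6 -> preserves
  Option D: v=57, gcd(12,57)=3 -> changes
  Option E: v=4, gcd(12,4)=4 -> changes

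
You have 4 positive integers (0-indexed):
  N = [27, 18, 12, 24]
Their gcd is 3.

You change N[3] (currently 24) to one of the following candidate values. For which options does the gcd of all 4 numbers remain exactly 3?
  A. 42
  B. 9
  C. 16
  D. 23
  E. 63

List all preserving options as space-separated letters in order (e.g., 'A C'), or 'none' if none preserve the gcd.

Answer: A B E

Derivation:
Old gcd = 3; gcd of others (without N[3]) = 3
New gcd for candidate v: gcd(3, v). Preserves old gcd iff gcd(3, v) = 3.
  Option A: v=42, gcd(3,42)=3 -> preserves
  Option B: v=9, gcd(3,9)=3 -> preserves
  Option C: v=16, gcd(3,16)=1 -> changes
  Option D: v=23, gcd(3,23)=1 -> changes
  Option E: v=63, gcd(3,63)=3 -> preserves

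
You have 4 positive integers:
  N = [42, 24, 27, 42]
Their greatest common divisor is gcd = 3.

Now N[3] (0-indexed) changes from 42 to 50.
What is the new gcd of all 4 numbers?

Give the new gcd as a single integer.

Numbers: [42, 24, 27, 42], gcd = 3
Change: index 3, 42 -> 50
gcd of the OTHER numbers (without index 3): gcd([42, 24, 27]) = 3
New gcd = gcd(g_others, new_val) = gcd(3, 50) = 1

Answer: 1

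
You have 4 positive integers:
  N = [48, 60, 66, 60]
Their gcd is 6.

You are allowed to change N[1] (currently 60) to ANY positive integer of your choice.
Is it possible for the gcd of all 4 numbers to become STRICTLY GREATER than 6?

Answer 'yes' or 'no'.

Current gcd = 6
gcd of all OTHER numbers (without N[1]=60): gcd([48, 66, 60]) = 6
The new gcd after any change is gcd(6, new_value).
This can be at most 6.
Since 6 = old gcd 6, the gcd can only stay the same or decrease.

Answer: no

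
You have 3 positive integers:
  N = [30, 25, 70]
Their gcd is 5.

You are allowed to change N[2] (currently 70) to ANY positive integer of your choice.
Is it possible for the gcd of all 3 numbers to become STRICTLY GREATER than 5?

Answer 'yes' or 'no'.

Answer: no

Derivation:
Current gcd = 5
gcd of all OTHER numbers (without N[2]=70): gcd([30, 25]) = 5
The new gcd after any change is gcd(5, new_value).
This can be at most 5.
Since 5 = old gcd 5, the gcd can only stay the same or decrease.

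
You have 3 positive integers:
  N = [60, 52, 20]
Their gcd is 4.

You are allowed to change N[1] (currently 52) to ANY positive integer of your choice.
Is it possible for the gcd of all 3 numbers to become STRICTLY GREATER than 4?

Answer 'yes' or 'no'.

Current gcd = 4
gcd of all OTHER numbers (without N[1]=52): gcd([60, 20]) = 20
The new gcd after any change is gcd(20, new_value).
This can be at most 20.
Since 20 > old gcd 4, the gcd CAN increase (e.g., set N[1] = 20).

Answer: yes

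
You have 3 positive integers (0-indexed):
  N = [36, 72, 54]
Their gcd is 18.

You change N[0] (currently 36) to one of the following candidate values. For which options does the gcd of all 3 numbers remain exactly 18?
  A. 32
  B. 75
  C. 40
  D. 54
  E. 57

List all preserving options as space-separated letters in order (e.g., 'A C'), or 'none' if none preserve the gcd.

Answer: D

Derivation:
Old gcd = 18; gcd of others (without N[0]) = 18
New gcd for candidate v: gcd(18, v). Preserves old gcd iff gcd(18, v) = 18.
  Option A: v=32, gcd(18,32)=2 -> changes
  Option B: v=75, gcd(18,75)=3 -> changes
  Option C: v=40, gcd(18,40)=2 -> changes
  Option D: v=54, gcd(18,54)=18 -> preserves
  Option E: v=57, gcd(18,57)=3 -> changes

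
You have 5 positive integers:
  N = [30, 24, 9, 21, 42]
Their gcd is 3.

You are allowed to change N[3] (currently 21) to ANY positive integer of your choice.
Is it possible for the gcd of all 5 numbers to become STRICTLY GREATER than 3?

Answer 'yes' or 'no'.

Answer: no

Derivation:
Current gcd = 3
gcd of all OTHER numbers (without N[3]=21): gcd([30, 24, 9, 42]) = 3
The new gcd after any change is gcd(3, new_value).
This can be at most 3.
Since 3 = old gcd 3, the gcd can only stay the same or decrease.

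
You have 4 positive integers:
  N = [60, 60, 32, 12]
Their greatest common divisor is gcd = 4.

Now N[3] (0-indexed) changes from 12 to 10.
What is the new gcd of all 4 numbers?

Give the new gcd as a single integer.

Answer: 2

Derivation:
Numbers: [60, 60, 32, 12], gcd = 4
Change: index 3, 12 -> 10
gcd of the OTHER numbers (without index 3): gcd([60, 60, 32]) = 4
New gcd = gcd(g_others, new_val) = gcd(4, 10) = 2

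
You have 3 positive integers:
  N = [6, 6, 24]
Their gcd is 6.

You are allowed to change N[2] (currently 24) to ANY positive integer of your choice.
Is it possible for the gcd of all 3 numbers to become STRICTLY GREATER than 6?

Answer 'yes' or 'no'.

Current gcd = 6
gcd of all OTHER numbers (without N[2]=24): gcd([6, 6]) = 6
The new gcd after any change is gcd(6, new_value).
This can be at most 6.
Since 6 = old gcd 6, the gcd can only stay the same or decrease.

Answer: no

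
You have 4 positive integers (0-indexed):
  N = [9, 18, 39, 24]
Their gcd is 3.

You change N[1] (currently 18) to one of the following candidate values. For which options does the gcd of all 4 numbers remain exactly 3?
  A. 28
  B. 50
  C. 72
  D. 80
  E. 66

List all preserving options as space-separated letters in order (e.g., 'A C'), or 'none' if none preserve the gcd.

Answer: C E

Derivation:
Old gcd = 3; gcd of others (without N[1]) = 3
New gcd for candidate v: gcd(3, v). Preserves old gcd iff gcd(3, v) = 3.
  Option A: v=28, gcd(3,28)=1 -> changes
  Option B: v=50, gcd(3,50)=1 -> changes
  Option C: v=72, gcd(3,72)=3 -> preserves
  Option D: v=80, gcd(3,80)=1 -> changes
  Option E: v=66, gcd(3,66)=3 -> preserves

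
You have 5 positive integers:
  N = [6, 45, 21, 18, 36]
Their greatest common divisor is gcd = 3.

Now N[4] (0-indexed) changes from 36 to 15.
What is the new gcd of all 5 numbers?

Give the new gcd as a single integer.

Answer: 3

Derivation:
Numbers: [6, 45, 21, 18, 36], gcd = 3
Change: index 4, 36 -> 15
gcd of the OTHER numbers (without index 4): gcd([6, 45, 21, 18]) = 3
New gcd = gcd(g_others, new_val) = gcd(3, 15) = 3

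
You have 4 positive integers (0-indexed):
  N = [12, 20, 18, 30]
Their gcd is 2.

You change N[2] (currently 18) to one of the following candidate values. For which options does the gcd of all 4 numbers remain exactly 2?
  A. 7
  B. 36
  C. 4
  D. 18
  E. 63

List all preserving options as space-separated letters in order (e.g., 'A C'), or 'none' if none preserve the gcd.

Old gcd = 2; gcd of others (without N[2]) = 2
New gcd for candidate v: gcd(2, v). Preserves old gcd iff gcd(2, v) = 2.
  Option A: v=7, gcd(2,7)=1 -> changes
  Option B: v=36, gcd(2,36)=2 -> preserves
  Option C: v=4, gcd(2,4)=2 -> preserves
  Option D: v=18, gcd(2,18)=2 -> preserves
  Option E: v=63, gcd(2,63)=1 -> changes

Answer: B C D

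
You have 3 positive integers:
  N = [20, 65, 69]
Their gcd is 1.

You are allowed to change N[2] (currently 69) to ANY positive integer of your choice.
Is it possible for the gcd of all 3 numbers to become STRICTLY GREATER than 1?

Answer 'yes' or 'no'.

Current gcd = 1
gcd of all OTHER numbers (without N[2]=69): gcd([20, 65]) = 5
The new gcd after any change is gcd(5, new_value).
This can be at most 5.
Since 5 > old gcd 1, the gcd CAN increase (e.g., set N[2] = 5).

Answer: yes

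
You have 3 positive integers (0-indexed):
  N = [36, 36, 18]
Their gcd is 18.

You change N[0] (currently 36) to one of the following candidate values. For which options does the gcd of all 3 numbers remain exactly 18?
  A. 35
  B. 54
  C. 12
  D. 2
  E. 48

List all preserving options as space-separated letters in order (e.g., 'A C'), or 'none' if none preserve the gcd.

Answer: B

Derivation:
Old gcd = 18; gcd of others (without N[0]) = 18
New gcd for candidate v: gcd(18, v). Preserves old gcd iff gcd(18, v) = 18.
  Option A: v=35, gcd(18,35)=1 -> changes
  Option B: v=54, gcd(18,54)=18 -> preserves
  Option C: v=12, gcd(18,12)=6 -> changes
  Option D: v=2, gcd(18,2)=2 -> changes
  Option E: v=48, gcd(18,48)=6 -> changes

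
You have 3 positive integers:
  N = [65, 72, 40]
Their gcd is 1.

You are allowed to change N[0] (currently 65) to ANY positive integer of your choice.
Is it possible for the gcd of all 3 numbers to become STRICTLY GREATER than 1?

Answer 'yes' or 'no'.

Current gcd = 1
gcd of all OTHER numbers (without N[0]=65): gcd([72, 40]) = 8
The new gcd after any change is gcd(8, new_value).
This can be at most 8.
Since 8 > old gcd 1, the gcd CAN increase (e.g., set N[0] = 8).

Answer: yes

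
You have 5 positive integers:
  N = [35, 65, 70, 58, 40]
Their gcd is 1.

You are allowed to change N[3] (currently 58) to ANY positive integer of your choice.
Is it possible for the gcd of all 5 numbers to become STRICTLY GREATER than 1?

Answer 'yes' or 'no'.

Answer: yes

Derivation:
Current gcd = 1
gcd of all OTHER numbers (without N[3]=58): gcd([35, 65, 70, 40]) = 5
The new gcd after any change is gcd(5, new_value).
This can be at most 5.
Since 5 > old gcd 1, the gcd CAN increase (e.g., set N[3] = 5).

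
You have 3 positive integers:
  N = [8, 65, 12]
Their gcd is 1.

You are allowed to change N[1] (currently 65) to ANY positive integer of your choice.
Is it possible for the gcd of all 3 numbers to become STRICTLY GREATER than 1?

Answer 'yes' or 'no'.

Current gcd = 1
gcd of all OTHER numbers (without N[1]=65): gcd([8, 12]) = 4
The new gcd after any change is gcd(4, new_value).
This can be at most 4.
Since 4 > old gcd 1, the gcd CAN increase (e.g., set N[1] = 4).

Answer: yes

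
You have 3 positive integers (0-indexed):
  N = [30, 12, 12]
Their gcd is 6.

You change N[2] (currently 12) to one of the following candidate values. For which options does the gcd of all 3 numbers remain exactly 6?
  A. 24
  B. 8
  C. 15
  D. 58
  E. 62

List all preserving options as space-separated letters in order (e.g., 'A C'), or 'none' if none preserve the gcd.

Answer: A

Derivation:
Old gcd = 6; gcd of others (without N[2]) = 6
New gcd for candidate v: gcd(6, v). Preserves old gcd iff gcd(6, v) = 6.
  Option A: v=24, gcd(6,24)=6 -> preserves
  Option B: v=8, gcd(6,8)=2 -> changes
  Option C: v=15, gcd(6,15)=3 -> changes
  Option D: v=58, gcd(6,58)=2 -> changes
  Option E: v=62, gcd(6,62)=2 -> changes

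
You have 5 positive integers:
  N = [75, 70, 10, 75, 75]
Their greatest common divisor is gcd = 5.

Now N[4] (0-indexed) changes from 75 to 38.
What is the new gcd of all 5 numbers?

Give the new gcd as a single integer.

Numbers: [75, 70, 10, 75, 75], gcd = 5
Change: index 4, 75 -> 38
gcd of the OTHER numbers (without index 4): gcd([75, 70, 10, 75]) = 5
New gcd = gcd(g_others, new_val) = gcd(5, 38) = 1

Answer: 1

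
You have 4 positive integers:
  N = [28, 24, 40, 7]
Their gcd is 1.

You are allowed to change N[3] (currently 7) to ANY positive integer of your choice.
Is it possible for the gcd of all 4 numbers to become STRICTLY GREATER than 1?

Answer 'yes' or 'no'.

Answer: yes

Derivation:
Current gcd = 1
gcd of all OTHER numbers (without N[3]=7): gcd([28, 24, 40]) = 4
The new gcd after any change is gcd(4, new_value).
This can be at most 4.
Since 4 > old gcd 1, the gcd CAN increase (e.g., set N[3] = 4).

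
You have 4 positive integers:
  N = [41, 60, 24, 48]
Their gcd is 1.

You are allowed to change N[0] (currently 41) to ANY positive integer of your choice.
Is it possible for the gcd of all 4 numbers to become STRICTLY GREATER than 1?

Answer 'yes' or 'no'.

Current gcd = 1
gcd of all OTHER numbers (without N[0]=41): gcd([60, 24, 48]) = 12
The new gcd after any change is gcd(12, new_value).
This can be at most 12.
Since 12 > old gcd 1, the gcd CAN increase (e.g., set N[0] = 12).

Answer: yes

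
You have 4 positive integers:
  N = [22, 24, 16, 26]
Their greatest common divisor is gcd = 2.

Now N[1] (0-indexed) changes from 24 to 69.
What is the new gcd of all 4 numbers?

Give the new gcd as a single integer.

Answer: 1

Derivation:
Numbers: [22, 24, 16, 26], gcd = 2
Change: index 1, 24 -> 69
gcd of the OTHER numbers (without index 1): gcd([22, 16, 26]) = 2
New gcd = gcd(g_others, new_val) = gcd(2, 69) = 1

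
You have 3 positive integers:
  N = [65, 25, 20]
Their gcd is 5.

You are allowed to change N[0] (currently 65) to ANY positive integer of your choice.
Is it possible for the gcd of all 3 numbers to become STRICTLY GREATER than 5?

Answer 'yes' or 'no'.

Current gcd = 5
gcd of all OTHER numbers (without N[0]=65): gcd([25, 20]) = 5
The new gcd after any change is gcd(5, new_value).
This can be at most 5.
Since 5 = old gcd 5, the gcd can only stay the same or decrease.

Answer: no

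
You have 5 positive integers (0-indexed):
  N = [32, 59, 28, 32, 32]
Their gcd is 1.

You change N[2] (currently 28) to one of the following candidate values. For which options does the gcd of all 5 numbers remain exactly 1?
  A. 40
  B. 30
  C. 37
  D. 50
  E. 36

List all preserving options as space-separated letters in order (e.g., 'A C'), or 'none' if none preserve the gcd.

Old gcd = 1; gcd of others (without N[2]) = 1
New gcd for candidate v: gcd(1, v). Preserves old gcd iff gcd(1, v) = 1.
  Option A: v=40, gcd(1,40)=1 -> preserves
  Option B: v=30, gcd(1,30)=1 -> preserves
  Option C: v=37, gcd(1,37)=1 -> preserves
  Option D: v=50, gcd(1,50)=1 -> preserves
  Option E: v=36, gcd(1,36)=1 -> preserves

Answer: A B C D E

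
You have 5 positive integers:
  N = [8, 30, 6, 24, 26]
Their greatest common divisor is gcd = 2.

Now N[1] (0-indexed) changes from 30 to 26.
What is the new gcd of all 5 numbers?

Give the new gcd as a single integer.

Answer: 2

Derivation:
Numbers: [8, 30, 6, 24, 26], gcd = 2
Change: index 1, 30 -> 26
gcd of the OTHER numbers (without index 1): gcd([8, 6, 24, 26]) = 2
New gcd = gcd(g_others, new_val) = gcd(2, 26) = 2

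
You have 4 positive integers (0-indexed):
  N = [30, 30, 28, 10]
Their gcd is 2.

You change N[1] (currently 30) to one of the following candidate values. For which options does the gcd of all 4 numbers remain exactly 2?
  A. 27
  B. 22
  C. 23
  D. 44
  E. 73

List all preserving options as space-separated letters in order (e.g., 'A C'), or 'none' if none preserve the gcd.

Answer: B D

Derivation:
Old gcd = 2; gcd of others (without N[1]) = 2
New gcd for candidate v: gcd(2, v). Preserves old gcd iff gcd(2, v) = 2.
  Option A: v=27, gcd(2,27)=1 -> changes
  Option B: v=22, gcd(2,22)=2 -> preserves
  Option C: v=23, gcd(2,23)=1 -> changes
  Option D: v=44, gcd(2,44)=2 -> preserves
  Option E: v=73, gcd(2,73)=1 -> changes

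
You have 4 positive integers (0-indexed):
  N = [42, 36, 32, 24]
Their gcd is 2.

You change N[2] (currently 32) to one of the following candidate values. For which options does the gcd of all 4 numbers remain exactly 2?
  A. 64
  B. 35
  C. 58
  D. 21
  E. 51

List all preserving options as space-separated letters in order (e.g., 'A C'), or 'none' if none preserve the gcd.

Answer: A C

Derivation:
Old gcd = 2; gcd of others (without N[2]) = 6
New gcd for candidate v: gcd(6, v). Preserves old gcd iff gcd(6, v) = 2.
  Option A: v=64, gcd(6,64)=2 -> preserves
  Option B: v=35, gcd(6,35)=1 -> changes
  Option C: v=58, gcd(6,58)=2 -> preserves
  Option D: v=21, gcd(6,21)=3 -> changes
  Option E: v=51, gcd(6,51)=3 -> changes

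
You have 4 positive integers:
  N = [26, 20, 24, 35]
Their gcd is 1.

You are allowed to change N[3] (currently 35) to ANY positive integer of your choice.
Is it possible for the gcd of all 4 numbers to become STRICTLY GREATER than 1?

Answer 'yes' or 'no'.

Answer: yes

Derivation:
Current gcd = 1
gcd of all OTHER numbers (without N[3]=35): gcd([26, 20, 24]) = 2
The new gcd after any change is gcd(2, new_value).
This can be at most 2.
Since 2 > old gcd 1, the gcd CAN increase (e.g., set N[3] = 2).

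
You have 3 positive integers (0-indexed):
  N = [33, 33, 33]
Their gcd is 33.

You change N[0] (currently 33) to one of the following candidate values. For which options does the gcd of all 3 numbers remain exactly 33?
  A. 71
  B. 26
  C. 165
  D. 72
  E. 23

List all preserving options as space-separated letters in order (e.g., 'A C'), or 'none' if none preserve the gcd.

Old gcd = 33; gcd of others (without N[0]) = 33
New gcd for candidate v: gcd(33, v). Preserves old gcd iff gcd(33, v) = 33.
  Option A: v=71, gcd(33,71)=1 -> changes
  Option B: v=26, gcd(33,26)=1 -> changes
  Option C: v=165, gcd(33,165)=33 -> preserves
  Option D: v=72, gcd(33,72)=3 -> changes
  Option E: v=23, gcd(33,23)=1 -> changes

Answer: C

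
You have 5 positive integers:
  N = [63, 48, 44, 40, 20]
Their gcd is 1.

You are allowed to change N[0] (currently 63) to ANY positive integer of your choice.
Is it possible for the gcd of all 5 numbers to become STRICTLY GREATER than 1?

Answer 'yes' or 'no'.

Answer: yes

Derivation:
Current gcd = 1
gcd of all OTHER numbers (without N[0]=63): gcd([48, 44, 40, 20]) = 4
The new gcd after any change is gcd(4, new_value).
This can be at most 4.
Since 4 > old gcd 1, the gcd CAN increase (e.g., set N[0] = 4).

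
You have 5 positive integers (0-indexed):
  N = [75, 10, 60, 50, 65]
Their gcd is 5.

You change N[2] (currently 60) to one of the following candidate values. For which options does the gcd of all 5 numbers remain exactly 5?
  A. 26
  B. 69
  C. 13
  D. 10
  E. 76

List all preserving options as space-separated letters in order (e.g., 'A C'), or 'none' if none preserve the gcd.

Old gcd = 5; gcd of others (without N[2]) = 5
New gcd for candidate v: gcd(5, v). Preserves old gcd iff gcd(5, v) = 5.
  Option A: v=26, gcd(5,26)=1 -> changes
  Option B: v=69, gcd(5,69)=1 -> changes
  Option C: v=13, gcd(5,13)=1 -> changes
  Option D: v=10, gcd(5,10)=5 -> preserves
  Option E: v=76, gcd(5,76)=1 -> changes

Answer: D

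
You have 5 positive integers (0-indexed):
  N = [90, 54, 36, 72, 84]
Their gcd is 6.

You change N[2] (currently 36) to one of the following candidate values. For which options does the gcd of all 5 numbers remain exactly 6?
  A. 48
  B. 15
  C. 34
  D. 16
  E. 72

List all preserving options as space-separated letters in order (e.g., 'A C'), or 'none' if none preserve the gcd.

Answer: A E

Derivation:
Old gcd = 6; gcd of others (without N[2]) = 6
New gcd for candidate v: gcd(6, v). Preserves old gcd iff gcd(6, v) = 6.
  Option A: v=48, gcd(6,48)=6 -> preserves
  Option B: v=15, gcd(6,15)=3 -> changes
  Option C: v=34, gcd(6,34)=2 -> changes
  Option D: v=16, gcd(6,16)=2 -> changes
  Option E: v=72, gcd(6,72)=6 -> preserves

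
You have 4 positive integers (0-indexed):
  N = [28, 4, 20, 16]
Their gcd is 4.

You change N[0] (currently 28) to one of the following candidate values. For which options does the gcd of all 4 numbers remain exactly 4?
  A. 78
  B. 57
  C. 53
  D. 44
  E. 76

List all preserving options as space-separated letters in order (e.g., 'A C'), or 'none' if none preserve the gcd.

Answer: D E

Derivation:
Old gcd = 4; gcd of others (without N[0]) = 4
New gcd for candidate v: gcd(4, v). Preserves old gcd iff gcd(4, v) = 4.
  Option A: v=78, gcd(4,78)=2 -> changes
  Option B: v=57, gcd(4,57)=1 -> changes
  Option C: v=53, gcd(4,53)=1 -> changes
  Option D: v=44, gcd(4,44)=4 -> preserves
  Option E: v=76, gcd(4,76)=4 -> preserves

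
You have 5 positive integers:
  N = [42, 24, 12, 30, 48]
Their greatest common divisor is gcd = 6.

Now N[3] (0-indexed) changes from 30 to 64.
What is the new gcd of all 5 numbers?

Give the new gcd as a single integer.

Numbers: [42, 24, 12, 30, 48], gcd = 6
Change: index 3, 30 -> 64
gcd of the OTHER numbers (without index 3): gcd([42, 24, 12, 48]) = 6
New gcd = gcd(g_others, new_val) = gcd(6, 64) = 2

Answer: 2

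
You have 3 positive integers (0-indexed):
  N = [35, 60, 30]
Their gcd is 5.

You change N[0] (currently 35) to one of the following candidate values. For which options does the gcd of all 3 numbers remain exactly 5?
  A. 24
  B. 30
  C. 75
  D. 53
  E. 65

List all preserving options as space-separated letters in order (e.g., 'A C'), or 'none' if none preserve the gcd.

Answer: E

Derivation:
Old gcd = 5; gcd of others (without N[0]) = 30
New gcd for candidate v: gcd(30, v). Preserves old gcd iff gcd(30, v) = 5.
  Option A: v=24, gcd(30,24)=6 -> changes
  Option B: v=30, gcd(30,30)=30 -> changes
  Option C: v=75, gcd(30,75)=15 -> changes
  Option D: v=53, gcd(30,53)=1 -> changes
  Option E: v=65, gcd(30,65)=5 -> preserves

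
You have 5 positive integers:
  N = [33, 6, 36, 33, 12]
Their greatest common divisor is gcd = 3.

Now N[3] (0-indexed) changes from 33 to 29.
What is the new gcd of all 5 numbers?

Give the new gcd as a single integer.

Numbers: [33, 6, 36, 33, 12], gcd = 3
Change: index 3, 33 -> 29
gcd of the OTHER numbers (without index 3): gcd([33, 6, 36, 12]) = 3
New gcd = gcd(g_others, new_val) = gcd(3, 29) = 1

Answer: 1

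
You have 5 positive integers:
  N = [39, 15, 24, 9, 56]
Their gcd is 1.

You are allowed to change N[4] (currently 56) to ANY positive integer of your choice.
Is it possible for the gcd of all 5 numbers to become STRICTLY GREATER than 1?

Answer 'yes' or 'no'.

Answer: yes

Derivation:
Current gcd = 1
gcd of all OTHER numbers (without N[4]=56): gcd([39, 15, 24, 9]) = 3
The new gcd after any change is gcd(3, new_value).
This can be at most 3.
Since 3 > old gcd 1, the gcd CAN increase (e.g., set N[4] = 3).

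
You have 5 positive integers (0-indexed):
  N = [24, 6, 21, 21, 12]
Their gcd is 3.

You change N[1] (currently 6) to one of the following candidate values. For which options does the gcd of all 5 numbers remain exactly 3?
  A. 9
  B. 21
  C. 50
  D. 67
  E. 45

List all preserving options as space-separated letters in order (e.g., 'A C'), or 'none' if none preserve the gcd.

Old gcd = 3; gcd of others (without N[1]) = 3
New gcd for candidate v: gcd(3, v). Preserves old gcd iff gcd(3, v) = 3.
  Option A: v=9, gcd(3,9)=3 -> preserves
  Option B: v=21, gcd(3,21)=3 -> preserves
  Option C: v=50, gcd(3,50)=1 -> changes
  Option D: v=67, gcd(3,67)=1 -> changes
  Option E: v=45, gcd(3,45)=3 -> preserves

Answer: A B E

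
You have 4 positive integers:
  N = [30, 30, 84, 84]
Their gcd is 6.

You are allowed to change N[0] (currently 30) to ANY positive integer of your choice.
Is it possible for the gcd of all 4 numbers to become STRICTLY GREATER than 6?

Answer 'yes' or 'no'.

Answer: no

Derivation:
Current gcd = 6
gcd of all OTHER numbers (without N[0]=30): gcd([30, 84, 84]) = 6
The new gcd after any change is gcd(6, new_value).
This can be at most 6.
Since 6 = old gcd 6, the gcd can only stay the same or decrease.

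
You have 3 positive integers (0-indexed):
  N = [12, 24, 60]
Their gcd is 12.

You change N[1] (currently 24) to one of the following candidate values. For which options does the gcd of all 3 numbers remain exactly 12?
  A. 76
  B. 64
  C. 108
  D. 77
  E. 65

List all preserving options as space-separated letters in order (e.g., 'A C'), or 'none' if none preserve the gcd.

Old gcd = 12; gcd of others (without N[1]) = 12
New gcd for candidate v: gcd(12, v). Preserves old gcd iff gcd(12, v) = 12.
  Option A: v=76, gcd(12,76)=4 -> changes
  Option B: v=64, gcd(12,64)=4 -> changes
  Option C: v=108, gcd(12,108)=12 -> preserves
  Option D: v=77, gcd(12,77)=1 -> changes
  Option E: v=65, gcd(12,65)=1 -> changes

Answer: C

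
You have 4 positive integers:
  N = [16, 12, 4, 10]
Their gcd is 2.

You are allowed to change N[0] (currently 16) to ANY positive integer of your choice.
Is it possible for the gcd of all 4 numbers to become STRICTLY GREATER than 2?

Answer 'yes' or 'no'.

Answer: no

Derivation:
Current gcd = 2
gcd of all OTHER numbers (without N[0]=16): gcd([12, 4, 10]) = 2
The new gcd after any change is gcd(2, new_value).
This can be at most 2.
Since 2 = old gcd 2, the gcd can only stay the same or decrease.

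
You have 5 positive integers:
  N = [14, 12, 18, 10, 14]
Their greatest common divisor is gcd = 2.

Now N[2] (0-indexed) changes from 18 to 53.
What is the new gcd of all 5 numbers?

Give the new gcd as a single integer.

Numbers: [14, 12, 18, 10, 14], gcd = 2
Change: index 2, 18 -> 53
gcd of the OTHER numbers (without index 2): gcd([14, 12, 10, 14]) = 2
New gcd = gcd(g_others, new_val) = gcd(2, 53) = 1

Answer: 1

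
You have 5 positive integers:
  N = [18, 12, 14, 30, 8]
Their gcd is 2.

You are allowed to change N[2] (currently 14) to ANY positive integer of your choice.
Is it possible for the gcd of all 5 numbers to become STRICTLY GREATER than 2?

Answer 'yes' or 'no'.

Current gcd = 2
gcd of all OTHER numbers (without N[2]=14): gcd([18, 12, 30, 8]) = 2
The new gcd after any change is gcd(2, new_value).
This can be at most 2.
Since 2 = old gcd 2, the gcd can only stay the same or decrease.

Answer: no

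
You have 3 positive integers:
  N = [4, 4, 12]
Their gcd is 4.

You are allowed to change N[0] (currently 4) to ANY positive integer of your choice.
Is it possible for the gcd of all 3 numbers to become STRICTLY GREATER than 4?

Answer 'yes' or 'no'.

Current gcd = 4
gcd of all OTHER numbers (without N[0]=4): gcd([4, 12]) = 4
The new gcd after any change is gcd(4, new_value).
This can be at most 4.
Since 4 = old gcd 4, the gcd can only stay the same or decrease.

Answer: no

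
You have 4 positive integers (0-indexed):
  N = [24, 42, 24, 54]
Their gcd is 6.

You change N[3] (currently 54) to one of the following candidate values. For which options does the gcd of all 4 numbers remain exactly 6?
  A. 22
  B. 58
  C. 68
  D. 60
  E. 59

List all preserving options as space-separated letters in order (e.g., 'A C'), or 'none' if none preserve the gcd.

Answer: D

Derivation:
Old gcd = 6; gcd of others (without N[3]) = 6
New gcd for candidate v: gcd(6, v). Preserves old gcd iff gcd(6, v) = 6.
  Option A: v=22, gcd(6,22)=2 -> changes
  Option B: v=58, gcd(6,58)=2 -> changes
  Option C: v=68, gcd(6,68)=2 -> changes
  Option D: v=60, gcd(6,60)=6 -> preserves
  Option E: v=59, gcd(6,59)=1 -> changes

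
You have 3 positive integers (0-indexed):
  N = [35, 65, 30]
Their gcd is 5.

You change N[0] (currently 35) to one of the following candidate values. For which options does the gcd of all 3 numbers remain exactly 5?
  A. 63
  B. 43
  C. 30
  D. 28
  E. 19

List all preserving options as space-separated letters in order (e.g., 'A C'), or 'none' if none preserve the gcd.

Answer: C

Derivation:
Old gcd = 5; gcd of others (without N[0]) = 5
New gcd for candidate v: gcd(5, v). Preserves old gcd iff gcd(5, v) = 5.
  Option A: v=63, gcd(5,63)=1 -> changes
  Option B: v=43, gcd(5,43)=1 -> changes
  Option C: v=30, gcd(5,30)=5 -> preserves
  Option D: v=28, gcd(5,28)=1 -> changes
  Option E: v=19, gcd(5,19)=1 -> changes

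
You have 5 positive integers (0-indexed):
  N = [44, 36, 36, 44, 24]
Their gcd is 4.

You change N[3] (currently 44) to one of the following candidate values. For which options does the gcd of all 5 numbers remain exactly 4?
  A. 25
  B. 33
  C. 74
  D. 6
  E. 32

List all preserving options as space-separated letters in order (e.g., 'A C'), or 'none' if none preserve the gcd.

Answer: E

Derivation:
Old gcd = 4; gcd of others (without N[3]) = 4
New gcd for candidate v: gcd(4, v). Preserves old gcd iff gcd(4, v) = 4.
  Option A: v=25, gcd(4,25)=1 -> changes
  Option B: v=33, gcd(4,33)=1 -> changes
  Option C: v=74, gcd(4,74)=2 -> changes
  Option D: v=6, gcd(4,6)=2 -> changes
  Option E: v=32, gcd(4,32)=4 -> preserves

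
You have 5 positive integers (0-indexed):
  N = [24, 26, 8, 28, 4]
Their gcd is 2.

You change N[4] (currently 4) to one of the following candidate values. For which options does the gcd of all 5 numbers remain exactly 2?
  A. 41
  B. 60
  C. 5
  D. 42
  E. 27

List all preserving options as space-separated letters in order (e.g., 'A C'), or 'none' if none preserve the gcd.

Old gcd = 2; gcd of others (without N[4]) = 2
New gcd for candidate v: gcd(2, v). Preserves old gcd iff gcd(2, v) = 2.
  Option A: v=41, gcd(2,41)=1 -> changes
  Option B: v=60, gcd(2,60)=2 -> preserves
  Option C: v=5, gcd(2,5)=1 -> changes
  Option D: v=42, gcd(2,42)=2 -> preserves
  Option E: v=27, gcd(2,27)=1 -> changes

Answer: B D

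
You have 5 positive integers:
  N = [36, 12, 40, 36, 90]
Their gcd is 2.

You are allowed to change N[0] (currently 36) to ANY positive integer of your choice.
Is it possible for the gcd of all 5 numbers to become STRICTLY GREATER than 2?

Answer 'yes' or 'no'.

Answer: no

Derivation:
Current gcd = 2
gcd of all OTHER numbers (without N[0]=36): gcd([12, 40, 36, 90]) = 2
The new gcd after any change is gcd(2, new_value).
This can be at most 2.
Since 2 = old gcd 2, the gcd can only stay the same or decrease.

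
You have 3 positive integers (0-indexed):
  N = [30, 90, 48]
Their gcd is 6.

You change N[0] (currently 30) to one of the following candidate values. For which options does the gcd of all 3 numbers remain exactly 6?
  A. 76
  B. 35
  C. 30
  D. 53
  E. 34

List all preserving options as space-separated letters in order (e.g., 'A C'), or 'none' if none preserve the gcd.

Answer: C

Derivation:
Old gcd = 6; gcd of others (without N[0]) = 6
New gcd for candidate v: gcd(6, v). Preserves old gcd iff gcd(6, v) = 6.
  Option A: v=76, gcd(6,76)=2 -> changes
  Option B: v=35, gcd(6,35)=1 -> changes
  Option C: v=30, gcd(6,30)=6 -> preserves
  Option D: v=53, gcd(6,53)=1 -> changes
  Option E: v=34, gcd(6,34)=2 -> changes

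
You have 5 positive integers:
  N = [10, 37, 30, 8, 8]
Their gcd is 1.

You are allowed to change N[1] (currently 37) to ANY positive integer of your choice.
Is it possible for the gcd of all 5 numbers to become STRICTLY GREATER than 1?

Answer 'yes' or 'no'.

Answer: yes

Derivation:
Current gcd = 1
gcd of all OTHER numbers (without N[1]=37): gcd([10, 30, 8, 8]) = 2
The new gcd after any change is gcd(2, new_value).
This can be at most 2.
Since 2 > old gcd 1, the gcd CAN increase (e.g., set N[1] = 2).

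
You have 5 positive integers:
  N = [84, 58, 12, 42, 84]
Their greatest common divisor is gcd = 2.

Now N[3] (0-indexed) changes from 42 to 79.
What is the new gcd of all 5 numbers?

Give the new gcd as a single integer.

Numbers: [84, 58, 12, 42, 84], gcd = 2
Change: index 3, 42 -> 79
gcd of the OTHER numbers (without index 3): gcd([84, 58, 12, 84]) = 2
New gcd = gcd(g_others, new_val) = gcd(2, 79) = 1

Answer: 1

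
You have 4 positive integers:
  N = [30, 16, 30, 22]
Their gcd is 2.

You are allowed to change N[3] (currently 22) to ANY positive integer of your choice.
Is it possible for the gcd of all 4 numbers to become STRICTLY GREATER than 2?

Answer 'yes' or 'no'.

Answer: no

Derivation:
Current gcd = 2
gcd of all OTHER numbers (without N[3]=22): gcd([30, 16, 30]) = 2
The new gcd after any change is gcd(2, new_value).
This can be at most 2.
Since 2 = old gcd 2, the gcd can only stay the same or decrease.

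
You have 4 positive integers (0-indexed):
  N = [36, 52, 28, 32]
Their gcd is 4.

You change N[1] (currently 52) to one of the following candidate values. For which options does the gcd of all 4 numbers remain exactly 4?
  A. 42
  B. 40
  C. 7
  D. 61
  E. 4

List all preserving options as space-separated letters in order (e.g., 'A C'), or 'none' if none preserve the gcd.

Old gcd = 4; gcd of others (without N[1]) = 4
New gcd for candidate v: gcd(4, v). Preserves old gcd iff gcd(4, v) = 4.
  Option A: v=42, gcd(4,42)=2 -> changes
  Option B: v=40, gcd(4,40)=4 -> preserves
  Option C: v=7, gcd(4,7)=1 -> changes
  Option D: v=61, gcd(4,61)=1 -> changes
  Option E: v=4, gcd(4,4)=4 -> preserves

Answer: B E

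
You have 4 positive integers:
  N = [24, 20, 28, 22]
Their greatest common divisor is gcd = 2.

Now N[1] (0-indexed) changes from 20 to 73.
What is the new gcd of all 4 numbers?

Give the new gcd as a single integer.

Answer: 1

Derivation:
Numbers: [24, 20, 28, 22], gcd = 2
Change: index 1, 20 -> 73
gcd of the OTHER numbers (without index 1): gcd([24, 28, 22]) = 2
New gcd = gcd(g_others, new_val) = gcd(2, 73) = 1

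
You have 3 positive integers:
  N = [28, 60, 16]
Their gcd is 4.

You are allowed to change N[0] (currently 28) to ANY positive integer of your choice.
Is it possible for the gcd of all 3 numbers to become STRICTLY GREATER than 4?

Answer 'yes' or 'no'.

Answer: no

Derivation:
Current gcd = 4
gcd of all OTHER numbers (without N[0]=28): gcd([60, 16]) = 4
The new gcd after any change is gcd(4, new_value).
This can be at most 4.
Since 4 = old gcd 4, the gcd can only stay the same or decrease.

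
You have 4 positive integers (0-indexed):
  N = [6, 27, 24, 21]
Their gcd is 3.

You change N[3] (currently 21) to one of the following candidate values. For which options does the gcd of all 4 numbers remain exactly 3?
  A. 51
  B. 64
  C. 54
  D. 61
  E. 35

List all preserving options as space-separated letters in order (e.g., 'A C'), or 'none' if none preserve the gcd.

Old gcd = 3; gcd of others (without N[3]) = 3
New gcd for candidate v: gcd(3, v). Preserves old gcd iff gcd(3, v) = 3.
  Option A: v=51, gcd(3,51)=3 -> preserves
  Option B: v=64, gcd(3,64)=1 -> changes
  Option C: v=54, gcd(3,54)=3 -> preserves
  Option D: v=61, gcd(3,61)=1 -> changes
  Option E: v=35, gcd(3,35)=1 -> changes

Answer: A C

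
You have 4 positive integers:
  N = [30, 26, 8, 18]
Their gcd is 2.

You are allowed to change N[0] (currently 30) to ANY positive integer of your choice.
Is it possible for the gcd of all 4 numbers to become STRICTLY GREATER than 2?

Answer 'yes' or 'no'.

Answer: no

Derivation:
Current gcd = 2
gcd of all OTHER numbers (without N[0]=30): gcd([26, 8, 18]) = 2
The new gcd after any change is gcd(2, new_value).
This can be at most 2.
Since 2 = old gcd 2, the gcd can only stay the same or decrease.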